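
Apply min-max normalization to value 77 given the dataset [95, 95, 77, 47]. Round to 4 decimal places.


Min = 47, Max = 95
Range = 95 - 47 = 48
Scaled = (x - min) / (max - min)
= (77 - 47) / 48
= 30 / 48
= 0.6250

0.6250


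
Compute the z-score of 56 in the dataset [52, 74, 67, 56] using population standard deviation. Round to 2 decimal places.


Mean = (52 + 74 + 67 + 56) / 4 = 62.25
Variance = sum((x_i - mean)^2) / n = 76.1875
Std = sqrt(76.1875) = 8.7285
Z = (x - mean) / std
= (56 - 62.25) / 8.7285
= -6.25 / 8.7285
= -0.72

-0.72


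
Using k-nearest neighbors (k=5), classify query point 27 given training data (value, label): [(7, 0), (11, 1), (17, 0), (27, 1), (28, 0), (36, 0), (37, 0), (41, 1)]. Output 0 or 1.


Distances from query 27:
Point 27 (class 1): distance = 0
Point 28 (class 0): distance = 1
Point 36 (class 0): distance = 9
Point 17 (class 0): distance = 10
Point 37 (class 0): distance = 10
K=5 nearest neighbors: classes = [1, 0, 0, 0, 0]
Votes for class 1: 1 / 5
Majority vote => class 0

0


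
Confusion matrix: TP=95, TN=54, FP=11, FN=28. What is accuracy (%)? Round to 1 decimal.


Accuracy = (TP + TN) / (TP + TN + FP + FN) * 100
= (95 + 54) / (95 + 54 + 11 + 28)
= 149 / 188
= 0.7926
= 79.3%

79.3


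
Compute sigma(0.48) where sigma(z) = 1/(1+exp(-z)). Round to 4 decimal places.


sigmoid(z) = 1 / (1 + exp(-z))
exp(-(0.48)) = exp(-0.48) = 0.6188
1 + 0.6188 = 1.6188
1 / 1.6188 = 0.6177

0.6177


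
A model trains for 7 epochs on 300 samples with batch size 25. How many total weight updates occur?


Iterations per epoch = 300 / 25 = 12
Total updates = iterations_per_epoch * epochs
= 12 * 7
= 84

84


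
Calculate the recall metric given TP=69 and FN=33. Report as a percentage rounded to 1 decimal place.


Recall = TP / (TP + FN) * 100
= 69 / (69 + 33)
= 69 / 102
= 0.6765
= 67.6%

67.6


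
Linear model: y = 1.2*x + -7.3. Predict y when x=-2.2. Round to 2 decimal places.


y = 1.2 * -2.2 + (-7.3)
= -2.64 + (-7.3)
= -9.94

-9.94


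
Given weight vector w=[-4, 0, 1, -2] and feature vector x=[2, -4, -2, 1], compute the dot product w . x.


Element-wise products:
-4 * 2 = -8
0 * -4 = 0
1 * -2 = -2
-2 * 1 = -2
Sum = -8 + 0 + -2 + -2
= -12

-12


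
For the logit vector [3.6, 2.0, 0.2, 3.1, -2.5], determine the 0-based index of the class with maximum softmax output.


Softmax is a monotonic transformation, so it preserves the argmax.
We need to find the index of the maximum logit.
Index 0: 3.6
Index 1: 2.0
Index 2: 0.2
Index 3: 3.1
Index 4: -2.5
Maximum logit = 3.6 at index 0

0


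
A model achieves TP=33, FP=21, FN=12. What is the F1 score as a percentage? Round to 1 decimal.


Precision = TP / (TP + FP) = 33 / 54 = 0.6111
Recall = TP / (TP + FN) = 33 / 45 = 0.7333
F1 = 2 * P * R / (P + R)
= 2 * 0.6111 * 0.7333 / (0.6111 + 0.7333)
= 0.8963 / 1.3444
= 0.6667
As percentage: 66.7%

66.7


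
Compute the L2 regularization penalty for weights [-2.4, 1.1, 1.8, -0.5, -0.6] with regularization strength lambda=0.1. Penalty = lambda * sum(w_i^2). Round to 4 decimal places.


Squaring each weight:
(-2.4)^2 = 5.76
1.1^2 = 1.21
1.8^2 = 3.24
(-0.5)^2 = 0.25
(-0.6)^2 = 0.36
Sum of squares = 10.82
Penalty = 0.1 * 10.82 = 1.0820

1.0820


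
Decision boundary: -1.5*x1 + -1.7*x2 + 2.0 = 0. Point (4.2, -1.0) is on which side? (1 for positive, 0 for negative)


Compute -1.5 * 4.2 + -1.7 * -1.0 + 2.0
= -6.3 + 1.7 + 2.0
= -2.6
Since -2.6 < 0, the point is on the negative side.

0


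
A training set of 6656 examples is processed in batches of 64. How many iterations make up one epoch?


Iterations per epoch = dataset_size / batch_size
= 6656 / 64
= 104

104


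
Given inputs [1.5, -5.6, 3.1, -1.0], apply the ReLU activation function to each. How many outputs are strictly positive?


ReLU(x) = max(0, x) for each element:
ReLU(1.5) = 1.5
ReLU(-5.6) = 0
ReLU(3.1) = 3.1
ReLU(-1.0) = 0
Active neurons (>0): 2

2


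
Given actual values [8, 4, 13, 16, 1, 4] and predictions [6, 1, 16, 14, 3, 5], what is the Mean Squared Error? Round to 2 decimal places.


Differences: [2, 3, -3, 2, -2, -1]
Squared errors: [4, 9, 9, 4, 4, 1]
Sum of squared errors = 31
MSE = 31 / 6 = 5.17

5.17


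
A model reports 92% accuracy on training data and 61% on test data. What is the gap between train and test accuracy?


Gap = train_accuracy - test_accuracy
= 92 - 61
= 31%
This large gap strongly indicates overfitting.

31


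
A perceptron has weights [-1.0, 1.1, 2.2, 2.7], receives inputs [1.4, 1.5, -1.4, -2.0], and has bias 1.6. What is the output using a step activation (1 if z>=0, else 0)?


z = w . x + b
= -1.0*1.4 + 1.1*1.5 + 2.2*-1.4 + 2.7*-2.0 + 1.6
= -1.4 + 1.65 + -3.08 + -5.4 + 1.6
= -8.23 + 1.6
= -6.63
Since z = -6.63 < 0, output = 0

0


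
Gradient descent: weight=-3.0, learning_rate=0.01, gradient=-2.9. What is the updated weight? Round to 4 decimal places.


w_new = w_old - lr * gradient
= -3.0 - 0.01 * -2.9
= -3.0 - (-0.029)
= -2.9710

-2.9710


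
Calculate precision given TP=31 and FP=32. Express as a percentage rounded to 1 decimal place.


Precision = TP / (TP + FP) * 100
= 31 / (31 + 32)
= 31 / 63
= 0.4921
= 49.2%

49.2


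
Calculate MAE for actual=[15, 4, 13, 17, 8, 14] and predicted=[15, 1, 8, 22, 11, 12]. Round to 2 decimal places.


Absolute errors: [0, 3, 5, 5, 3, 2]
Sum of absolute errors = 18
MAE = 18 / 6 = 3.00

3.00


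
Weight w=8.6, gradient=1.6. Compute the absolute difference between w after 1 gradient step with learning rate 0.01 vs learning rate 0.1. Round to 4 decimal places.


With lr=0.01: w_new = 8.6 - 0.01 * 1.6 = 8.584
With lr=0.1: w_new = 8.6 - 0.1 * 1.6 = 8.44
Absolute difference = |8.584 - 8.44|
= 0.1440

0.1440


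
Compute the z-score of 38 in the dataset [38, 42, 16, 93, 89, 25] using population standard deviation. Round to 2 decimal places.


Mean = (38 + 42 + 16 + 93 + 89 + 25) / 6 = 50.5
Variance = sum((x_i - mean)^2) / n = 892.9167
Std = sqrt(892.9167) = 29.8817
Z = (x - mean) / std
= (38 - 50.5) / 29.8817
= -12.5 / 29.8817
= -0.42

-0.42


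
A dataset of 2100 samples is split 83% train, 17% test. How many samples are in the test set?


Train samples = 2100 * 83% = 1743
Test samples = 2100 - 1743
= 357

357


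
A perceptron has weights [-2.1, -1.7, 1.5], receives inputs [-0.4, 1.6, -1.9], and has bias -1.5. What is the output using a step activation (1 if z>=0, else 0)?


z = w . x + b
= -2.1*-0.4 + -1.7*1.6 + 1.5*-1.9 + -1.5
= 0.84 + -2.72 + -2.85 + -1.5
= -4.73 + -1.5
= -6.23
Since z = -6.23 < 0, output = 0

0


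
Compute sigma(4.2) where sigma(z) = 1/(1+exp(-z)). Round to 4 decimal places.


sigmoid(z) = 1 / (1 + exp(-z))
exp(-(4.2)) = exp(-4.2) = 0.015
1 + 0.015 = 1.015
1 / 1.015 = 0.9852

0.9852


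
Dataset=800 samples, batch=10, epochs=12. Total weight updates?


Iterations per epoch = 800 / 10 = 80
Total updates = iterations_per_epoch * epochs
= 80 * 12
= 960

960


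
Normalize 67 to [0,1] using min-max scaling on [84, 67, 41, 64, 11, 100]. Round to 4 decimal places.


Min = 11, Max = 100
Range = 100 - 11 = 89
Scaled = (x - min) / (max - min)
= (67 - 11) / 89
= 56 / 89
= 0.6292

0.6292


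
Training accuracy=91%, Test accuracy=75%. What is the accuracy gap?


Gap = train_accuracy - test_accuracy
= 91 - 75
= 16%
This gap suggests the model is overfitting.

16


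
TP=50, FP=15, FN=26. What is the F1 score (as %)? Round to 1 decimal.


Precision = TP / (TP + FP) = 50 / 65 = 0.7692
Recall = TP / (TP + FN) = 50 / 76 = 0.6579
F1 = 2 * P * R / (P + R)
= 2 * 0.7692 * 0.6579 / (0.7692 + 0.6579)
= 1.0121 / 1.4271
= 0.7092
As percentage: 70.9%

70.9


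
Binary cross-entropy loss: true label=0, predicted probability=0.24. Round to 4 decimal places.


For y=0: Loss = -log(1-p)
= -log(1 - 0.24)
= -log(0.76)
= -(-0.2744)
= 0.2744

0.2744


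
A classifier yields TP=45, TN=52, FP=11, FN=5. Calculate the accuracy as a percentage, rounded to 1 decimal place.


Accuracy = (TP + TN) / (TP + TN + FP + FN) * 100
= (45 + 52) / (45 + 52 + 11 + 5)
= 97 / 113
= 0.8584
= 85.8%

85.8


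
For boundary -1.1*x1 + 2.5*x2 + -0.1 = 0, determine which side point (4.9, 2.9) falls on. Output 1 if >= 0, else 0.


Compute -1.1 * 4.9 + 2.5 * 2.9 + -0.1
= -5.39 + 7.25 + -0.1
= 1.76
Since 1.76 >= 0, the point is on the positive side.

1


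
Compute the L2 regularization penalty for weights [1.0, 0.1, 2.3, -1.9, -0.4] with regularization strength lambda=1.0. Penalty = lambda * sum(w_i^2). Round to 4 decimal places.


Squaring each weight:
1.0^2 = 1.0
0.1^2 = 0.01
2.3^2 = 5.29
(-1.9)^2 = 3.61
(-0.4)^2 = 0.16
Sum of squares = 10.07
Penalty = 1.0 * 10.07 = 10.0700

10.0700


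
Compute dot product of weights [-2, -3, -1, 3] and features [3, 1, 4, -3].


Element-wise products:
-2 * 3 = -6
-3 * 1 = -3
-1 * 4 = -4
3 * -3 = -9
Sum = -6 + -3 + -4 + -9
= -22

-22


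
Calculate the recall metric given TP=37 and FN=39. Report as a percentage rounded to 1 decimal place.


Recall = TP / (TP + FN) * 100
= 37 / (37 + 39)
= 37 / 76
= 0.4868
= 48.7%

48.7


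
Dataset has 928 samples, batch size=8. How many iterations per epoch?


Iterations per epoch = dataset_size / batch_size
= 928 / 8
= 116

116


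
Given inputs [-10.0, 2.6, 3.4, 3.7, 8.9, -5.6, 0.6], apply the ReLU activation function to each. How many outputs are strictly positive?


ReLU(x) = max(0, x) for each element:
ReLU(-10.0) = 0
ReLU(2.6) = 2.6
ReLU(3.4) = 3.4
ReLU(3.7) = 3.7
ReLU(8.9) = 8.9
ReLU(-5.6) = 0
ReLU(0.6) = 0.6
Active neurons (>0): 5

5


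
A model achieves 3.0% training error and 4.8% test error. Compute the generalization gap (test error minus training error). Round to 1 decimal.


Generalization gap = test_error - train_error
= 4.8 - 3.0
= 1.8%
A small gap suggests good generalization.

1.8


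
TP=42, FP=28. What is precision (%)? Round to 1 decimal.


Precision = TP / (TP + FP) * 100
= 42 / (42 + 28)
= 42 / 70
= 0.6
= 60.0%

60.0


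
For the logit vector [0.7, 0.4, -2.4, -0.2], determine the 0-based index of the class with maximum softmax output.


Softmax is a monotonic transformation, so it preserves the argmax.
We need to find the index of the maximum logit.
Index 0: 0.7
Index 1: 0.4
Index 2: -2.4
Index 3: -0.2
Maximum logit = 0.7 at index 0

0


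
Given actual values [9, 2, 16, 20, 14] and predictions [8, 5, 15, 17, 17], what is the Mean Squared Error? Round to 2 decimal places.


Differences: [1, -3, 1, 3, -3]
Squared errors: [1, 9, 1, 9, 9]
Sum of squared errors = 29
MSE = 29 / 5 = 5.80

5.80


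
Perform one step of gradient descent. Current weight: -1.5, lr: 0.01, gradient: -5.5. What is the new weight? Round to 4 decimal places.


w_new = w_old - lr * gradient
= -1.5 - 0.01 * -5.5
= -1.5 - (-0.055)
= -1.4450

-1.4450


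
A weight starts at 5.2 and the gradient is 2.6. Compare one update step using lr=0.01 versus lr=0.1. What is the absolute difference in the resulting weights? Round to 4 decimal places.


With lr=0.01: w_new = 5.2 - 0.01 * 2.6 = 5.174
With lr=0.1: w_new = 5.2 - 0.1 * 2.6 = 4.94
Absolute difference = |5.174 - 4.94|
= 0.2340

0.2340


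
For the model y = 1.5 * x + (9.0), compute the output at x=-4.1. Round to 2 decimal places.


y = 1.5 * -4.1 + (9.0)
= -6.15 + (9.0)
= 2.85

2.85


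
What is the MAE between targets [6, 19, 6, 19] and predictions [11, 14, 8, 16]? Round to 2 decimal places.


Absolute errors: [5, 5, 2, 3]
Sum of absolute errors = 15
MAE = 15 / 4 = 3.75

3.75


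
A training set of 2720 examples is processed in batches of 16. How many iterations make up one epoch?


Iterations per epoch = dataset_size / batch_size
= 2720 / 16
= 170

170


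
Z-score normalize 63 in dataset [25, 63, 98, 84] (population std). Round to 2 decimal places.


Mean = (25 + 63 + 98 + 84) / 4 = 67.5
Variance = sum((x_i - mean)^2) / n = 757.25
Std = sqrt(757.25) = 27.5182
Z = (x - mean) / std
= (63 - 67.5) / 27.5182
= -4.5 / 27.5182
= -0.16

-0.16


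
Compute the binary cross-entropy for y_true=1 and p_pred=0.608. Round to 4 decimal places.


For y=1: Loss = -log(p)
= -log(0.608)
= -(-0.4976)
= 0.4976

0.4976


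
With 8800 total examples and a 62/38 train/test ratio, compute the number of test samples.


Train samples = 8800 * 62% = 5456
Test samples = 8800 - 5456
= 3344

3344


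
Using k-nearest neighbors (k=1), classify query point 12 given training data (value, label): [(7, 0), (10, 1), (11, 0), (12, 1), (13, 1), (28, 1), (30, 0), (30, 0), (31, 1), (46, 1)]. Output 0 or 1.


Distances from query 12:
Point 12 (class 1): distance = 0
K=1 nearest neighbors: classes = [1]
Votes for class 1: 1 / 1
Majority vote => class 1

1


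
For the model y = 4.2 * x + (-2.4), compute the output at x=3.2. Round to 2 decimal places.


y = 4.2 * 3.2 + (-2.4)
= 13.44 + (-2.4)
= 11.04

11.04


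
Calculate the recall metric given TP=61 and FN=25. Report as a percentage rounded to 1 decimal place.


Recall = TP / (TP + FN) * 100
= 61 / (61 + 25)
= 61 / 86
= 0.7093
= 70.9%

70.9


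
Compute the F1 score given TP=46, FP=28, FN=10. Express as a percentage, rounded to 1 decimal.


Precision = TP / (TP + FP) = 46 / 74 = 0.6216
Recall = TP / (TP + FN) = 46 / 56 = 0.8214
F1 = 2 * P * R / (P + R)
= 2 * 0.6216 * 0.8214 / (0.6216 + 0.8214)
= 1.0212 / 1.4431
= 0.7077
As percentage: 70.8%

70.8


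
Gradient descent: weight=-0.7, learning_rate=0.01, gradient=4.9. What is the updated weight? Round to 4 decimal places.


w_new = w_old - lr * gradient
= -0.7 - 0.01 * 4.9
= -0.7 - (0.049)
= -0.7490

-0.7490


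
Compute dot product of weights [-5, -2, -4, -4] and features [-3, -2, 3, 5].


Element-wise products:
-5 * -3 = 15
-2 * -2 = 4
-4 * 3 = -12
-4 * 5 = -20
Sum = 15 + 4 + -12 + -20
= -13

-13


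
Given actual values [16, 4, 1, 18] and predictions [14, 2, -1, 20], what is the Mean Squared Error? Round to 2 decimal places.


Differences: [2, 2, 2, -2]
Squared errors: [4, 4, 4, 4]
Sum of squared errors = 16
MSE = 16 / 4 = 4.00

4.00


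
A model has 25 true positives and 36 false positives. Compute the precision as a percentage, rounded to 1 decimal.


Precision = TP / (TP + FP) * 100
= 25 / (25 + 36)
= 25 / 61
= 0.4098
= 41.0%

41.0


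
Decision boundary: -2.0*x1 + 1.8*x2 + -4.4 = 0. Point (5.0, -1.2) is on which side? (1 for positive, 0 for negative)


Compute -2.0 * 5.0 + 1.8 * -1.2 + -4.4
= -10.0 + -2.16 + -4.4
= -16.56
Since -16.56 < 0, the point is on the negative side.

0


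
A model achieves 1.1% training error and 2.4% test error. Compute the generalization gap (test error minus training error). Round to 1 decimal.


Generalization gap = test_error - train_error
= 2.4 - 1.1
= 1.3%
A small gap suggests good generalization.

1.3


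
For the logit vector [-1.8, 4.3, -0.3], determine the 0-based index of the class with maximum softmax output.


Softmax is a monotonic transformation, so it preserves the argmax.
We need to find the index of the maximum logit.
Index 0: -1.8
Index 1: 4.3
Index 2: -0.3
Maximum logit = 4.3 at index 1

1


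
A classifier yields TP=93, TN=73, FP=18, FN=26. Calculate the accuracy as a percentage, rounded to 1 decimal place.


Accuracy = (TP + TN) / (TP + TN + FP + FN) * 100
= (93 + 73) / (93 + 73 + 18 + 26)
= 166 / 210
= 0.7905
= 79.0%

79.0


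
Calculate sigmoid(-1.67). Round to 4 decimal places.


sigmoid(z) = 1 / (1 + exp(-z))
exp(-(-1.67)) = exp(1.67) = 5.3122
1 + 5.3122 = 6.3122
1 / 6.3122 = 0.1584

0.1584


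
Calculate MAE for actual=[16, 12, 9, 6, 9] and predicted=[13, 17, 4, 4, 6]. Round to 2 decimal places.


Absolute errors: [3, 5, 5, 2, 3]
Sum of absolute errors = 18
MAE = 18 / 5 = 3.60

3.60


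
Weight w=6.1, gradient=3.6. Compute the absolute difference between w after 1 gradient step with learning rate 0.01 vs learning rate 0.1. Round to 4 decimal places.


With lr=0.01: w_new = 6.1 - 0.01 * 3.6 = 6.064
With lr=0.1: w_new = 6.1 - 0.1 * 3.6 = 5.74
Absolute difference = |6.064 - 5.74|
= 0.3240

0.3240


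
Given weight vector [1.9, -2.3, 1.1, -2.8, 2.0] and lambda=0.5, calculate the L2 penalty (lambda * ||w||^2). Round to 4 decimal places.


Squaring each weight:
1.9^2 = 3.61
(-2.3)^2 = 5.29
1.1^2 = 1.21
(-2.8)^2 = 7.84
2.0^2 = 4.0
Sum of squares = 21.95
Penalty = 0.5 * 21.95 = 10.9750

10.9750


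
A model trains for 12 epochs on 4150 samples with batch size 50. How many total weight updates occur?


Iterations per epoch = 4150 / 50 = 83
Total updates = iterations_per_epoch * epochs
= 83 * 12
= 996

996


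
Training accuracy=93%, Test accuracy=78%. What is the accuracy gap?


Gap = train_accuracy - test_accuracy
= 93 - 78
= 15%
This gap suggests the model is overfitting.

15


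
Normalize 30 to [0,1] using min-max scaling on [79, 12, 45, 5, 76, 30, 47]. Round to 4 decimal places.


Min = 5, Max = 79
Range = 79 - 5 = 74
Scaled = (x - min) / (max - min)
= (30 - 5) / 74
= 25 / 74
= 0.3378

0.3378


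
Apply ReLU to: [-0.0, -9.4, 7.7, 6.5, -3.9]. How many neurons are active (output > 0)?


ReLU(x) = max(0, x) for each element:
ReLU(-0.0) = 0
ReLU(-9.4) = 0
ReLU(7.7) = 7.7
ReLU(6.5) = 6.5
ReLU(-3.9) = 0
Active neurons (>0): 2

2


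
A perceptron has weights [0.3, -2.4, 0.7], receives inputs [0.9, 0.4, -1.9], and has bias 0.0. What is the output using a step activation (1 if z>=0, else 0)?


z = w . x + b
= 0.3*0.9 + -2.4*0.4 + 0.7*-1.9 + 0.0
= 0.27 + -0.96 + -1.33 + 0.0
= -2.02 + 0.0
= -2.02
Since z = -2.02 < 0, output = 0

0


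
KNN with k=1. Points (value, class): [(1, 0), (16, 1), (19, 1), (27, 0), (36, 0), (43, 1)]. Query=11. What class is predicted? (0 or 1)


Distances from query 11:
Point 16 (class 1): distance = 5
K=1 nearest neighbors: classes = [1]
Votes for class 1: 1 / 1
Majority vote => class 1

1


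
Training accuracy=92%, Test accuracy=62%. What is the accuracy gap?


Gap = train_accuracy - test_accuracy
= 92 - 62
= 30%
This large gap strongly indicates overfitting.

30


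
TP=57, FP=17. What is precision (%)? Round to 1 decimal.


Precision = TP / (TP + FP) * 100
= 57 / (57 + 17)
= 57 / 74
= 0.7703
= 77.0%

77.0


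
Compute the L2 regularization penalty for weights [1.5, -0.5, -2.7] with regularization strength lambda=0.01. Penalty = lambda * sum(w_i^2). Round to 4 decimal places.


Squaring each weight:
1.5^2 = 2.25
(-0.5)^2 = 0.25
(-2.7)^2 = 7.29
Sum of squares = 9.79
Penalty = 0.01 * 9.79 = 0.0979

0.0979


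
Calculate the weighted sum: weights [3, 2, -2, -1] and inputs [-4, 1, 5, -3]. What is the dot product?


Element-wise products:
3 * -4 = -12
2 * 1 = 2
-2 * 5 = -10
-1 * -3 = 3
Sum = -12 + 2 + -10 + 3
= -17

-17


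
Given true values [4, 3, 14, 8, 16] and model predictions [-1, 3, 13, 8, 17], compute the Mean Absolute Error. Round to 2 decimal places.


Absolute errors: [5, 0, 1, 0, 1]
Sum of absolute errors = 7
MAE = 7 / 5 = 1.40

1.40


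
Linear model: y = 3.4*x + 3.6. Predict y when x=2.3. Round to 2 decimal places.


y = 3.4 * 2.3 + (3.6)
= 7.82 + (3.6)
= 11.42

11.42


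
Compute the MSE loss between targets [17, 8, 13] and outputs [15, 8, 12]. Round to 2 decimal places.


Differences: [2, 0, 1]
Squared errors: [4, 0, 1]
Sum of squared errors = 5
MSE = 5 / 3 = 1.67

1.67


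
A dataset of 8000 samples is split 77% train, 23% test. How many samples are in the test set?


Train samples = 8000 * 77% = 6160
Test samples = 8000 - 6160
= 1840

1840


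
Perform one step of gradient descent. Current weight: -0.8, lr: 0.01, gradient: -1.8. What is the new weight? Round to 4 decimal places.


w_new = w_old - lr * gradient
= -0.8 - 0.01 * -1.8
= -0.8 - (-0.018)
= -0.7820

-0.7820


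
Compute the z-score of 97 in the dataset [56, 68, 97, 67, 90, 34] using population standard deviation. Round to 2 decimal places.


Mean = (56 + 68 + 97 + 67 + 90 + 34) / 6 = 68.6667
Variance = sum((x_i - mean)^2) / n = 437.2222
Std = sqrt(437.2222) = 20.9099
Z = (x - mean) / std
= (97 - 68.6667) / 20.9099
= 28.3333 / 20.9099
= 1.36

1.36


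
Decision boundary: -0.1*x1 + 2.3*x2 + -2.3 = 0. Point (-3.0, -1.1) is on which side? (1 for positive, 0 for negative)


Compute -0.1 * -3.0 + 2.3 * -1.1 + -2.3
= 0.3 + -2.53 + -2.3
= -4.53
Since -4.53 < 0, the point is on the negative side.

0


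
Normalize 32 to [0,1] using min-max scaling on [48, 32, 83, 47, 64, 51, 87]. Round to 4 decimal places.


Min = 32, Max = 87
Range = 87 - 32 = 55
Scaled = (x - min) / (max - min)
= (32 - 32) / 55
= 0 / 55
= 0.0000

0.0000


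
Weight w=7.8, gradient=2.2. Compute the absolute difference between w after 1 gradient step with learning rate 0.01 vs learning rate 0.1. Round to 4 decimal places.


With lr=0.01: w_new = 7.8 - 0.01 * 2.2 = 7.778
With lr=0.1: w_new = 7.8 - 0.1 * 2.2 = 7.58
Absolute difference = |7.778 - 7.58|
= 0.1980

0.1980


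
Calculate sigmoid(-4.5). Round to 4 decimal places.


sigmoid(z) = 1 / (1 + exp(-z))
exp(-(-4.5)) = exp(4.5) = 90.0171
1 + 90.0171 = 91.0171
1 / 91.0171 = 0.0110

0.0110


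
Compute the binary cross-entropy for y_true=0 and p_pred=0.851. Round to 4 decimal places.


For y=0: Loss = -log(1-p)
= -log(1 - 0.851)
= -log(0.149)
= -(-1.9038)
= 1.9038

1.9038


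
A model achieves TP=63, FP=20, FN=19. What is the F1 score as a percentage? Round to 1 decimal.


Precision = TP / (TP + FP) = 63 / 83 = 0.759
Recall = TP / (TP + FN) = 63 / 82 = 0.7683
F1 = 2 * P * R / (P + R)
= 2 * 0.759 * 0.7683 / (0.759 + 0.7683)
= 1.1663 / 1.5273
= 0.7636
As percentage: 76.4%

76.4


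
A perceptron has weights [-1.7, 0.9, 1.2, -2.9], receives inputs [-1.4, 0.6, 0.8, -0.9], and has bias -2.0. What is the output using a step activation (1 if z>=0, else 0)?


z = w . x + b
= -1.7*-1.4 + 0.9*0.6 + 1.2*0.8 + -2.9*-0.9 + -2.0
= 2.38 + 0.54 + 0.96 + 2.61 + -2.0
= 6.49 + -2.0
= 4.49
Since z = 4.49 >= 0, output = 1

1


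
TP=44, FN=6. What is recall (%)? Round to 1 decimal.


Recall = TP / (TP + FN) * 100
= 44 / (44 + 6)
= 44 / 50
= 0.88
= 88.0%

88.0


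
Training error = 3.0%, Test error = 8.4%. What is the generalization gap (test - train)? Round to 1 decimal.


Generalization gap = test_error - train_error
= 8.4 - 3.0
= 5.4%
A moderate gap.

5.4


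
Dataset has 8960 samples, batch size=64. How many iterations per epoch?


Iterations per epoch = dataset_size / batch_size
= 8960 / 64
= 140

140


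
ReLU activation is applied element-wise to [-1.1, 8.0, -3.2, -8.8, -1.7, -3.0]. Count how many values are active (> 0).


ReLU(x) = max(0, x) for each element:
ReLU(-1.1) = 0
ReLU(8.0) = 8.0
ReLU(-3.2) = 0
ReLU(-8.8) = 0
ReLU(-1.7) = 0
ReLU(-3.0) = 0
Active neurons (>0): 1

1


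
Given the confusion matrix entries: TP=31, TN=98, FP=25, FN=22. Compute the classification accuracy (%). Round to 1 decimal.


Accuracy = (TP + TN) / (TP + TN + FP + FN) * 100
= (31 + 98) / (31 + 98 + 25 + 22)
= 129 / 176
= 0.733
= 73.3%

73.3


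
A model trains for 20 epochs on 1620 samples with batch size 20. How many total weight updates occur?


Iterations per epoch = 1620 / 20 = 81
Total updates = iterations_per_epoch * epochs
= 81 * 20
= 1620

1620


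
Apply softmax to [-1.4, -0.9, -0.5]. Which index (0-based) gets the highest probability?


Softmax is a monotonic transformation, so it preserves the argmax.
We need to find the index of the maximum logit.
Index 0: -1.4
Index 1: -0.9
Index 2: -0.5
Maximum logit = -0.5 at index 2

2


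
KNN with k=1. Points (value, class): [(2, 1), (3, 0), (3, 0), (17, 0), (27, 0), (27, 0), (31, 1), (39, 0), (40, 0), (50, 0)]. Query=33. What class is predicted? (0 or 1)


Distances from query 33:
Point 31 (class 1): distance = 2
K=1 nearest neighbors: classes = [1]
Votes for class 1: 1 / 1
Majority vote => class 1

1


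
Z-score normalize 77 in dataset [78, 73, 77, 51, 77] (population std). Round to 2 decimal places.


Mean = (78 + 73 + 77 + 51 + 77) / 5 = 71.2
Variance = sum((x_i - mean)^2) / n = 104.96
Std = sqrt(104.96) = 10.245
Z = (x - mean) / std
= (77 - 71.2) / 10.245
= 5.8 / 10.245
= 0.57

0.57


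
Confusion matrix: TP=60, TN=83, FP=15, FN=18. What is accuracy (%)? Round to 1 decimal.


Accuracy = (TP + TN) / (TP + TN + FP + FN) * 100
= (60 + 83) / (60 + 83 + 15 + 18)
= 143 / 176
= 0.8125
= 81.3%

81.3


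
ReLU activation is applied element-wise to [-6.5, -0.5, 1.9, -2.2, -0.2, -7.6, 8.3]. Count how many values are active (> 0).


ReLU(x) = max(0, x) for each element:
ReLU(-6.5) = 0
ReLU(-0.5) = 0
ReLU(1.9) = 1.9
ReLU(-2.2) = 0
ReLU(-0.2) = 0
ReLU(-7.6) = 0
ReLU(8.3) = 8.3
Active neurons (>0): 2

2


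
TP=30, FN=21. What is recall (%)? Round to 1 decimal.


Recall = TP / (TP + FN) * 100
= 30 / (30 + 21)
= 30 / 51
= 0.5882
= 58.8%

58.8


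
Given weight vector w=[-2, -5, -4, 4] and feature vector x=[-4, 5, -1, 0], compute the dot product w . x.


Element-wise products:
-2 * -4 = 8
-5 * 5 = -25
-4 * -1 = 4
4 * 0 = 0
Sum = 8 + -25 + 4 + 0
= -13

-13


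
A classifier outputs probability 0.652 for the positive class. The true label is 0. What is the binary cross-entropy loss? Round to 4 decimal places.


For y=0: Loss = -log(1-p)
= -log(1 - 0.652)
= -log(0.348)
= -(-1.0556)
= 1.0556

1.0556


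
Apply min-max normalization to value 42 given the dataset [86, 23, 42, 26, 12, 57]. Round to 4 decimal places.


Min = 12, Max = 86
Range = 86 - 12 = 74
Scaled = (x - min) / (max - min)
= (42 - 12) / 74
= 30 / 74
= 0.4054

0.4054


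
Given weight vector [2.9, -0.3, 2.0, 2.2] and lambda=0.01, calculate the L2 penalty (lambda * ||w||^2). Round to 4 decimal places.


Squaring each weight:
2.9^2 = 8.41
(-0.3)^2 = 0.09
2.0^2 = 4.0
2.2^2 = 4.84
Sum of squares = 17.34
Penalty = 0.01 * 17.34 = 0.1734

0.1734


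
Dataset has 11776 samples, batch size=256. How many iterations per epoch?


Iterations per epoch = dataset_size / batch_size
= 11776 / 256
= 46

46


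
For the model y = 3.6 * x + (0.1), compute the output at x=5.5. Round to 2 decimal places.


y = 3.6 * 5.5 + (0.1)
= 19.8 + (0.1)
= 19.90

19.90


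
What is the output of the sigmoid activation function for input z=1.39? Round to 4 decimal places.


sigmoid(z) = 1 / (1 + exp(-z))
exp(-(1.39)) = exp(-1.39) = 0.2491
1 + 0.2491 = 1.2491
1 / 1.2491 = 0.8006

0.8006


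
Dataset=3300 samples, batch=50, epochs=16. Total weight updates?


Iterations per epoch = 3300 / 50 = 66
Total updates = iterations_per_epoch * epochs
= 66 * 16
= 1056

1056


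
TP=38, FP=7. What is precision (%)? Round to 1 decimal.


Precision = TP / (TP + FP) * 100
= 38 / (38 + 7)
= 38 / 45
= 0.8444
= 84.4%

84.4


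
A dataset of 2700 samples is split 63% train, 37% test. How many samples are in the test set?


Train samples = 2700 * 63% = 1701
Test samples = 2700 - 1701
= 999

999


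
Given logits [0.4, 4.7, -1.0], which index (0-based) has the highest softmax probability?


Softmax is a monotonic transformation, so it preserves the argmax.
We need to find the index of the maximum logit.
Index 0: 0.4
Index 1: 4.7
Index 2: -1.0
Maximum logit = 4.7 at index 1

1


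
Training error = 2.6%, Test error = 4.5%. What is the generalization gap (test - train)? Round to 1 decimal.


Generalization gap = test_error - train_error
= 4.5 - 2.6
= 1.9%
A small gap suggests good generalization.

1.9


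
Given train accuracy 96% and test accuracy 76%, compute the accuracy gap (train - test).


Gap = train_accuracy - test_accuracy
= 96 - 76
= 20%
This gap suggests the model is overfitting.

20


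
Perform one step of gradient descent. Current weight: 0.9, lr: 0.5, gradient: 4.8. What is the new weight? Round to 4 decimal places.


w_new = w_old - lr * gradient
= 0.9 - 0.5 * 4.8
= 0.9 - (2.4)
= -1.5000

-1.5000


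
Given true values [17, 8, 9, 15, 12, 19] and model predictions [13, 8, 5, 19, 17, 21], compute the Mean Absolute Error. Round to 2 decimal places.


Absolute errors: [4, 0, 4, 4, 5, 2]
Sum of absolute errors = 19
MAE = 19 / 6 = 3.17

3.17


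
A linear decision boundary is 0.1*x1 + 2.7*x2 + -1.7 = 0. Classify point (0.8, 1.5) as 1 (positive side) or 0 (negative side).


Compute 0.1 * 0.8 + 2.7 * 1.5 + -1.7
= 0.08 + 4.05 + -1.7
= 2.43
Since 2.43 >= 0, the point is on the positive side.

1


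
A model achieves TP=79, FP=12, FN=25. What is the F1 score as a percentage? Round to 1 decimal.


Precision = TP / (TP + FP) = 79 / 91 = 0.8681
Recall = TP / (TP + FN) = 79 / 104 = 0.7596
F1 = 2 * P * R / (P + R)
= 2 * 0.8681 * 0.7596 / (0.8681 + 0.7596)
= 1.3189 / 1.6277
= 0.8103
As percentage: 81.0%

81.0


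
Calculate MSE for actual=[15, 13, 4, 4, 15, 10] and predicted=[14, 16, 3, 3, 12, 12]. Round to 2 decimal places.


Differences: [1, -3, 1, 1, 3, -2]
Squared errors: [1, 9, 1, 1, 9, 4]
Sum of squared errors = 25
MSE = 25 / 6 = 4.17

4.17


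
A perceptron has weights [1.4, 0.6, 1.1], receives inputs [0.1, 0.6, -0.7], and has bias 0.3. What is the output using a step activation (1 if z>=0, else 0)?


z = w . x + b
= 1.4*0.1 + 0.6*0.6 + 1.1*-0.7 + 0.3
= 0.14 + 0.36 + -0.77 + 0.3
= -0.27 + 0.3
= 0.03
Since z = 0.03 >= 0, output = 1

1


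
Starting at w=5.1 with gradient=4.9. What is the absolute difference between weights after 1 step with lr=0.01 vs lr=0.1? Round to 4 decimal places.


With lr=0.01: w_new = 5.1 - 0.01 * 4.9 = 5.051
With lr=0.1: w_new = 5.1 - 0.1 * 4.9 = 4.61
Absolute difference = |5.051 - 4.61|
= 0.4410

0.4410


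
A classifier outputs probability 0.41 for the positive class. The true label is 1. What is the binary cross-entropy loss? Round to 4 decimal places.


For y=1: Loss = -log(p)
= -log(0.41)
= -(-0.8916)
= 0.8916

0.8916


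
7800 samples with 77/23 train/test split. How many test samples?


Train samples = 7800 * 77% = 6006
Test samples = 7800 - 6006
= 1794

1794


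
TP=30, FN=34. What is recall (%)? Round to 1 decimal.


Recall = TP / (TP + FN) * 100
= 30 / (30 + 34)
= 30 / 64
= 0.4688
= 46.9%

46.9


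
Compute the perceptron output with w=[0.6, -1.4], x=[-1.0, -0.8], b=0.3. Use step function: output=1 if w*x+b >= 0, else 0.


z = w . x + b
= 0.6*-1.0 + -1.4*-0.8 + 0.3
= -0.6 + 1.12 + 0.3
= 0.52 + 0.3
= 0.82
Since z = 0.82 >= 0, output = 1

1


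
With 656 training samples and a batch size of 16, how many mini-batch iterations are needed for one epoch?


Iterations per epoch = dataset_size / batch_size
= 656 / 16
= 41

41


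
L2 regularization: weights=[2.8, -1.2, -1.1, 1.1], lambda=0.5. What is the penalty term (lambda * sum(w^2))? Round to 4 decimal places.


Squaring each weight:
2.8^2 = 7.84
(-1.2)^2 = 1.44
(-1.1)^2 = 1.21
1.1^2 = 1.21
Sum of squares = 11.7
Penalty = 0.5 * 11.7 = 5.8500

5.8500


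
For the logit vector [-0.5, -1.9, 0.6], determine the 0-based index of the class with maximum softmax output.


Softmax is a monotonic transformation, so it preserves the argmax.
We need to find the index of the maximum logit.
Index 0: -0.5
Index 1: -1.9
Index 2: 0.6
Maximum logit = 0.6 at index 2

2


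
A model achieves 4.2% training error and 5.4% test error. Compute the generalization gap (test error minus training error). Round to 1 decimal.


Generalization gap = test_error - train_error
= 5.4 - 4.2
= 1.2%
A small gap suggests good generalization.

1.2


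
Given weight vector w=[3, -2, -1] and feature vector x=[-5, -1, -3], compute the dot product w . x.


Element-wise products:
3 * -5 = -15
-2 * -1 = 2
-1 * -3 = 3
Sum = -15 + 2 + 3
= -10

-10


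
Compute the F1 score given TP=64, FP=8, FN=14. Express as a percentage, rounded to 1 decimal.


Precision = TP / (TP + FP) = 64 / 72 = 0.8889
Recall = TP / (TP + FN) = 64 / 78 = 0.8205
F1 = 2 * P * R / (P + R)
= 2 * 0.8889 * 0.8205 / (0.8889 + 0.8205)
= 1.4587 / 1.7094
= 0.8533
As percentage: 85.3%

85.3


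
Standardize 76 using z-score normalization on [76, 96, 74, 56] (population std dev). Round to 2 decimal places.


Mean = (76 + 96 + 74 + 56) / 4 = 75.5
Variance = sum((x_i - mean)^2) / n = 200.75
Std = sqrt(200.75) = 14.1686
Z = (x - mean) / std
= (76 - 75.5) / 14.1686
= 0.5 / 14.1686
= 0.04

0.04


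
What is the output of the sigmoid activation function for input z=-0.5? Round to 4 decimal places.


sigmoid(z) = 1 / (1 + exp(-z))
exp(-(-0.5)) = exp(0.5) = 1.6487
1 + 1.6487 = 2.6487
1 / 2.6487 = 0.3775

0.3775


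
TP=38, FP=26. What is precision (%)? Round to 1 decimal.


Precision = TP / (TP + FP) * 100
= 38 / (38 + 26)
= 38 / 64
= 0.5938
= 59.4%

59.4


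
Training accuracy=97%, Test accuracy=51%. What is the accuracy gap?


Gap = train_accuracy - test_accuracy
= 97 - 51
= 46%
This large gap strongly indicates overfitting.

46


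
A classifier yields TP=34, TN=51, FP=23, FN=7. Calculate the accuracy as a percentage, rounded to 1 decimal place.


Accuracy = (TP + TN) / (TP + TN + FP + FN) * 100
= (34 + 51) / (34 + 51 + 23 + 7)
= 85 / 115
= 0.7391
= 73.9%

73.9


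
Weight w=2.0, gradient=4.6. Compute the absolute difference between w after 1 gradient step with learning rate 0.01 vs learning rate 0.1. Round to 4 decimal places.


With lr=0.01: w_new = 2.0 - 0.01 * 4.6 = 1.954
With lr=0.1: w_new = 2.0 - 0.1 * 4.6 = 1.54
Absolute difference = |1.954 - 1.54|
= 0.4140

0.4140


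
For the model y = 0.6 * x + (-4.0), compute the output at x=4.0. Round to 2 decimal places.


y = 0.6 * 4.0 + (-4.0)
= 2.4 + (-4.0)
= -1.60

-1.60


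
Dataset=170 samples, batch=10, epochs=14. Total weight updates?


Iterations per epoch = 170 / 10 = 17
Total updates = iterations_per_epoch * epochs
= 17 * 14
= 238

238


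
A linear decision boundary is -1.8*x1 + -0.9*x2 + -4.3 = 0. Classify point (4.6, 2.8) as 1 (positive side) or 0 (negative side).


Compute -1.8 * 4.6 + -0.9 * 2.8 + -4.3
= -8.28 + -2.52 + -4.3
= -15.1
Since -15.1 < 0, the point is on the negative side.

0


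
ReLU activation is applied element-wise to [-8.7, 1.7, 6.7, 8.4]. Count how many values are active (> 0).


ReLU(x) = max(0, x) for each element:
ReLU(-8.7) = 0
ReLU(1.7) = 1.7
ReLU(6.7) = 6.7
ReLU(8.4) = 8.4
Active neurons (>0): 3

3


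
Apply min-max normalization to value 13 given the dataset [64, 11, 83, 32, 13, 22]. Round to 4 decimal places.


Min = 11, Max = 83
Range = 83 - 11 = 72
Scaled = (x - min) / (max - min)
= (13 - 11) / 72
= 2 / 72
= 0.0278

0.0278


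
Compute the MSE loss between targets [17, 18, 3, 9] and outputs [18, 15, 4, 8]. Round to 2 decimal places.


Differences: [-1, 3, -1, 1]
Squared errors: [1, 9, 1, 1]
Sum of squared errors = 12
MSE = 12 / 4 = 3.00

3.00


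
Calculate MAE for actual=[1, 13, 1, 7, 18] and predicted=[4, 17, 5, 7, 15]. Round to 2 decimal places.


Absolute errors: [3, 4, 4, 0, 3]
Sum of absolute errors = 14
MAE = 14 / 5 = 2.80

2.80


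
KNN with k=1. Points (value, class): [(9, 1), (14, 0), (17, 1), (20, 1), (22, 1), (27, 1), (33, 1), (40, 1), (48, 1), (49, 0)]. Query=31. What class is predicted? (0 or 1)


Distances from query 31:
Point 33 (class 1): distance = 2
K=1 nearest neighbors: classes = [1]
Votes for class 1: 1 / 1
Majority vote => class 1

1


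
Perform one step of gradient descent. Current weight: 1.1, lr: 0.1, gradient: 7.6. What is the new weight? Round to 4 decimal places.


w_new = w_old - lr * gradient
= 1.1 - 0.1 * 7.6
= 1.1 - (0.76)
= 0.3400

0.3400


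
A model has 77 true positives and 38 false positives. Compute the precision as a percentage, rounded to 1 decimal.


Precision = TP / (TP + FP) * 100
= 77 / (77 + 38)
= 77 / 115
= 0.6696
= 67.0%

67.0


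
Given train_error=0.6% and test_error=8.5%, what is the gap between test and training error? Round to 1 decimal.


Generalization gap = test_error - train_error
= 8.5 - 0.6
= 7.9%
A moderate gap.

7.9


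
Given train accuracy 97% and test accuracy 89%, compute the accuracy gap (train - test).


Gap = train_accuracy - test_accuracy
= 97 - 89
= 8%
This moderate gap may indicate mild overfitting.

8


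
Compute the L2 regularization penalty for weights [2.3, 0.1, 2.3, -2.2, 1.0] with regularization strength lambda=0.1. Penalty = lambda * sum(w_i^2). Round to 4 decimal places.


Squaring each weight:
2.3^2 = 5.29
0.1^2 = 0.01
2.3^2 = 5.29
(-2.2)^2 = 4.84
1.0^2 = 1.0
Sum of squares = 16.43
Penalty = 0.1 * 16.43 = 1.6430

1.6430


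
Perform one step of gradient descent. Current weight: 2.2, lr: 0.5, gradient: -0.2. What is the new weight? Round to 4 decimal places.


w_new = w_old - lr * gradient
= 2.2 - 0.5 * -0.2
= 2.2 - (-0.1)
= 2.3000

2.3000


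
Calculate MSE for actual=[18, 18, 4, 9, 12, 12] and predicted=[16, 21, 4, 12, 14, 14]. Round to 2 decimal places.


Differences: [2, -3, 0, -3, -2, -2]
Squared errors: [4, 9, 0, 9, 4, 4]
Sum of squared errors = 30
MSE = 30 / 6 = 5.00

5.00


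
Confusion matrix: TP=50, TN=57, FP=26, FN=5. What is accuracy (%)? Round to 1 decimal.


Accuracy = (TP + TN) / (TP + TN + FP + FN) * 100
= (50 + 57) / (50 + 57 + 26 + 5)
= 107 / 138
= 0.7754
= 77.5%

77.5


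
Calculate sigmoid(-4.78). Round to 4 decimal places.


sigmoid(z) = 1 / (1 + exp(-z))
exp(-(-4.78)) = exp(4.78) = 119.1043
1 + 119.1043 = 120.1043
1 / 120.1043 = 0.0083

0.0083


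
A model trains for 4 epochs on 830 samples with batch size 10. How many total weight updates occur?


Iterations per epoch = 830 / 10 = 83
Total updates = iterations_per_epoch * epochs
= 83 * 4
= 332

332


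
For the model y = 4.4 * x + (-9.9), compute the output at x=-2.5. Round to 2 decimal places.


y = 4.4 * -2.5 + (-9.9)
= -11.0 + (-9.9)
= -20.90

-20.90


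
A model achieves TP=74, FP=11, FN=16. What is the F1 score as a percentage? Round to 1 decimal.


Precision = TP / (TP + FP) = 74 / 85 = 0.8706
Recall = TP / (TP + FN) = 74 / 90 = 0.8222
F1 = 2 * P * R / (P + R)
= 2 * 0.8706 * 0.8222 / (0.8706 + 0.8222)
= 1.4316 / 1.6928
= 0.8457
As percentage: 84.6%

84.6


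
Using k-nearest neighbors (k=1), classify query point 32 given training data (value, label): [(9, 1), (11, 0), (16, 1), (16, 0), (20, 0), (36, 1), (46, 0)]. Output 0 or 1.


Distances from query 32:
Point 36 (class 1): distance = 4
K=1 nearest neighbors: classes = [1]
Votes for class 1: 1 / 1
Majority vote => class 1

1


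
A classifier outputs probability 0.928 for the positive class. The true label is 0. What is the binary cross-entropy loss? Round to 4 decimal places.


For y=0: Loss = -log(1-p)
= -log(1 - 0.928)
= -log(0.072)
= -(-2.6311)
= 2.6311

2.6311


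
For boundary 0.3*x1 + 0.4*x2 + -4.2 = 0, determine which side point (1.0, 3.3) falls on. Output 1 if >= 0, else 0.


Compute 0.3 * 1.0 + 0.4 * 3.3 + -4.2
= 0.3 + 1.32 + -4.2
= -2.58
Since -2.58 < 0, the point is on the negative side.

0


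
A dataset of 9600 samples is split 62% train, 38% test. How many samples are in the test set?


Train samples = 9600 * 62% = 5952
Test samples = 9600 - 5952
= 3648

3648


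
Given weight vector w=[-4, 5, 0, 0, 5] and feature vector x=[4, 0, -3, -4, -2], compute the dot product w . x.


Element-wise products:
-4 * 4 = -16
5 * 0 = 0
0 * -3 = 0
0 * -4 = 0
5 * -2 = -10
Sum = -16 + 0 + 0 + 0 + -10
= -26

-26


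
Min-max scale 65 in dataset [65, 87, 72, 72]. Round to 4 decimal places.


Min = 65, Max = 87
Range = 87 - 65 = 22
Scaled = (x - min) / (max - min)
= (65 - 65) / 22
= 0 / 22
= 0.0000

0.0000


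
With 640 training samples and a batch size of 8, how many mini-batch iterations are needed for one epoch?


Iterations per epoch = dataset_size / batch_size
= 640 / 8
= 80

80


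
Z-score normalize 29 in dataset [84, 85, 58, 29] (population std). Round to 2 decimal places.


Mean = (84 + 85 + 58 + 29) / 4 = 64.0
Variance = sum((x_i - mean)^2) / n = 525.5
Std = sqrt(525.5) = 22.9238
Z = (x - mean) / std
= (29 - 64.0) / 22.9238
= -35.0 / 22.9238
= -1.53

-1.53
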